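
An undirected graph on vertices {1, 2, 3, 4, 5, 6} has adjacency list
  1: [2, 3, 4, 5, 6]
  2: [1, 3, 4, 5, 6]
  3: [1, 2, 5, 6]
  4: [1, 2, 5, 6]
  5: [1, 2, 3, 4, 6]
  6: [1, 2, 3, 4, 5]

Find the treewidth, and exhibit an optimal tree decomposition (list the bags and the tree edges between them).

Treewidth 4.
One optimal decomposition is:
Bags: B1 = {1, 2, 3, 5, 6}  B2 = {1, 2, 4, 5, 6}
Tree: B1–B2

The largest bag has 5 vertices, giving width 4; this decomposition certifies tw(G) ≤ 4. For the lower bound, the 5 vertices {1, 2, 3, 5, 6} are pairwise adjacent, and any tree decomposition puts a clique entirely inside one bag — forcing width ≥ 4. Combining the bounds, tw(G) = 4.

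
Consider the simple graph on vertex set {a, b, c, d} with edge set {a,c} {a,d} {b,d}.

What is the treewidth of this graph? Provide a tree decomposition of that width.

Treewidth 1.
One optimal decomposition is:
Bags: B1 = {a, d}  B2 = {a, c}  B3 = {b, d}
Tree: B1–B2, B1–B3

The largest bag has 2 vertices, giving width 1; this decomposition certifies tw(G) ≤ 1. Since G has at least one edge (e.g. a–d), it is not an edgeless graph, so tw(G) ≥ 1. Hence tw(G) = 1 exactly.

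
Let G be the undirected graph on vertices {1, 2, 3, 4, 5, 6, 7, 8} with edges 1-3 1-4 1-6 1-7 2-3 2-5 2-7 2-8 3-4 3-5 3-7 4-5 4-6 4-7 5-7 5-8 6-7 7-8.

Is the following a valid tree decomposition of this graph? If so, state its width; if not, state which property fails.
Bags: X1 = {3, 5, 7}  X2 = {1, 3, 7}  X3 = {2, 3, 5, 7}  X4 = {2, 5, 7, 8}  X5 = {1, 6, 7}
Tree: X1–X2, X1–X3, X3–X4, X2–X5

No — vertex 4 appears in no bag.

A tree decomposition must satisfy three properties: every vertex lies in some bag; for every edge, both endpoints lie together in some bag; and for every vertex, the bags containing it form a connected subtree. Here vertex 4 appears in no bag, so the decomposition is invalid.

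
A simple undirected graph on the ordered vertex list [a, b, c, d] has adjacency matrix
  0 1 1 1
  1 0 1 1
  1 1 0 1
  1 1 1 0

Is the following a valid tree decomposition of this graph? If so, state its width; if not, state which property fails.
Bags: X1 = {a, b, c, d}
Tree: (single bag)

Checking the three conditions: (i) the bags cover all of {a, b, c, d}; (ii) for each edge, some bag contains both endpoints; (iii) the bags containing any fixed vertex form a subtree. All hold, so the decomposition is valid with width 4 − 1 = 3.

Yes; width 3.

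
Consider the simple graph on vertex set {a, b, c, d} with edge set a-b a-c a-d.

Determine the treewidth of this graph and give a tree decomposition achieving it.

Treewidth 1.
One optimal decomposition is:
Bags: B1 = {a, b}  B2 = {a, d}  B3 = {a, c}
Tree: B1–B2, B2–B3

Every bag has size at most 2, so the width is 2 − 1 = 1 and tw(G) ≤ 1. Since G has at least one edge (e.g. b–a), it is not an edgeless graph, so tw(G) ≥ 1. Combining the bounds, tw(G) = 1.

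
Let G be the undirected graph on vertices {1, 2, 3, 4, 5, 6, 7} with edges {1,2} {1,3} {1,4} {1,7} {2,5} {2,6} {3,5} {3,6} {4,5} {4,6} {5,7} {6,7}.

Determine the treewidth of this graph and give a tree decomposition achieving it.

Treewidth 3.
Bags: B1 = {1, 5, 6, 7}  B2 = {1, 3, 5, 6}  B3 = {1, 2, 5, 6}  B4 = {1, 4, 5, 6}
Tree: B1–B2, B2–B3, B3–B4

Each bag holds 4 vertices, so the decomposition has width 3, which upper-bounds the treewidth. For the lower bound: the 4 vertex sets {5,7}, {3,6}, {1}, {2} are disjoint, each induces a connected subgraph, and every pair is joined by at least one edge of G. Contracting each set to a single vertex therefore yields K_{4} as a minor, and since treewidth is minor-monotone, tw(G) ≥ tw(K_{4}) = 3. Hence tw(G) = 3 exactly.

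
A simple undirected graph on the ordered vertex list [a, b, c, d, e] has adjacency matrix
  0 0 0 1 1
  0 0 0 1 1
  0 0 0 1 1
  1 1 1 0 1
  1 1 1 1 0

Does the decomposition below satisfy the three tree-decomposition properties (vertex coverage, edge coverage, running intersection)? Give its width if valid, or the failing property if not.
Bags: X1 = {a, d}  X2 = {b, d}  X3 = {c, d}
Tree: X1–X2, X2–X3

No — vertex e appears in no bag.

A tree decomposition must satisfy three properties: every vertex lies in some bag; for every edge, both endpoints lie together in some bag; and for every vertex, the bags containing it form a connected subtree. Here vertex e appears in no bag, so the decomposition is invalid.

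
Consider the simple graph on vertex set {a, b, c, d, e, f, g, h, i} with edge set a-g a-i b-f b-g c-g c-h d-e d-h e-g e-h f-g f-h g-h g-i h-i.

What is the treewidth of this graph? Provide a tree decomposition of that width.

Every bag has size at most 3, so the width is 3 − 1 = 2 and tw(G) ≤ 2. Conversely, {d, e, h} is a clique of size 3, and the vertices of any clique must share a bag in every tree decomposition; so some bag has ≥ 3 vertices and tw(G) ≥ 2. Hence tw(G) = 2 exactly.

Treewidth 2.
Bags: B1 = {f, g, h}  B2 = {e, g, h}  B3 = {c, g, h}  B4 = {g, h, i}  B5 = {d, e, h}  B6 = {a, g, i}  B7 = {b, f, g}
Tree: B1–B2, B1–B3, B3–B4, B2–B5, B4–B6, B1–B7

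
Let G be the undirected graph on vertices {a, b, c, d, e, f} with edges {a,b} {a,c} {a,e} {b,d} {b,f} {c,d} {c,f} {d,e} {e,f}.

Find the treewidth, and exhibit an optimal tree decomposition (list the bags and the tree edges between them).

Each bag holds 4 vertices, so the decomposition has width 3, which upper-bounds the treewidth. For the lower bound: the 4 vertex sets {c,f}, {d,e}, {b}, {a} are disjoint, each induces a connected subgraph, and every pair is joined by at least one edge of G. Contracting each set to a single vertex therefore yields K_{4} as a minor, and since treewidth is minor-monotone, tw(G) ≥ tw(K_{4}) = 3. The upper and lower bounds meet at 3, so that is the treewidth.

Treewidth 3.
One optimal decomposition is:
Bags: B1 = {b, c, e, f}  B2 = {b, c, d, e}  B3 = {a, b, c, e}
Tree: B1–B2, B2–B3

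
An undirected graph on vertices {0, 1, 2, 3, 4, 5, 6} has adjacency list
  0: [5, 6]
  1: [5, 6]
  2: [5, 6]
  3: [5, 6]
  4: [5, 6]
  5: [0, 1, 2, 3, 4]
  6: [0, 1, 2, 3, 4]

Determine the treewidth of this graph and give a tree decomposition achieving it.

The largest bag has 3 vertices, giving width 2; this decomposition certifies tw(G) ≤ 2. Since 5–3–6–4–5 is a cycle in G, G is not acyclic. Forests are exactly the graphs of treewidth ≤ 1, so tw(G) ≥ 2. The upper and lower bounds meet at 2, so that is the treewidth.

Treewidth 2.
Bags: B1 = {3, 5, 6}  B2 = {4, 5, 6}  B3 = {0, 5, 6}  B4 = {1, 5, 6}  B5 = {2, 5, 6}
Tree: B1–B2, B2–B3, B3–B4, B4–B5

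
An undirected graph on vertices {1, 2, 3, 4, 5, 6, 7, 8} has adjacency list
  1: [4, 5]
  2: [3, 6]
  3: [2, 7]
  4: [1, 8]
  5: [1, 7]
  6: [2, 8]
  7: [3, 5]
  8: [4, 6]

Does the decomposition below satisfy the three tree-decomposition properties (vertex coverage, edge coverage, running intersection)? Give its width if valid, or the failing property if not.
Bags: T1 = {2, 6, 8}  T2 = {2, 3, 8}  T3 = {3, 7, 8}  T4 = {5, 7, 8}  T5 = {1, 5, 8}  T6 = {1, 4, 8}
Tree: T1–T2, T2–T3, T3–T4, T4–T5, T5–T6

Yes; width 2.

Every vertex of G appears in some bag (union = {1, 2, 3, 4, 5, 6, 7, 8}); every edge is covered by a bag; and for each vertex v the set of bags containing v is connected in the bag tree. The decomposition is therefore valid. The largest bag has 3 vertices, so the width is 2.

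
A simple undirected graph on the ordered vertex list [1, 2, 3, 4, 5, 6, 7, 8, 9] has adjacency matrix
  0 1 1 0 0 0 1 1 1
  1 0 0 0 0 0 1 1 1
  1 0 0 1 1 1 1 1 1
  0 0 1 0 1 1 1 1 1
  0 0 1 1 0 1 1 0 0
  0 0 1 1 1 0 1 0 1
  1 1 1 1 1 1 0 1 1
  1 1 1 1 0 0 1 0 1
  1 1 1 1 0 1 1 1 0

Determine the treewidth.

4

A width-4 tree decomposition is:
Bags: B1 = {3, 4, 6, 7, 9}  B2 = {3, 4, 5, 6, 7}  B3 = {3, 4, 7, 8, 9}  B4 = {1, 3, 7, 8, 9}  B5 = {1, 2, 7, 8, 9}
Tree: B1–B2, B1–B3, B3–B4, B4–B5
The largest bag has 5 vertices, giving width 4; this decomposition certifies tw(G) ≤ 4. Conversely, {1, 2, 7, 8, 9} is a clique of size 5, and the vertices of any clique must share a bag in every tree decomposition; so some bag has ≥ 5 vertices and tw(G) ≥ 4. Combining the bounds, tw(G) = 4.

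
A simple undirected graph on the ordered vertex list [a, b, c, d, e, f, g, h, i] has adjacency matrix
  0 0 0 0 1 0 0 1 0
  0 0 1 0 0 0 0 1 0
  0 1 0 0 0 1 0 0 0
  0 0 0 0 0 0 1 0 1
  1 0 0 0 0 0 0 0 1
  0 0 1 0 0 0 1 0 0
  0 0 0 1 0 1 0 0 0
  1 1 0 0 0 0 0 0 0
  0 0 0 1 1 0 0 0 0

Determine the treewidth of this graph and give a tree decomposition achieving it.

Each bag holds 3 vertices, so the decomposition has width 2, which upper-bounds the treewidth. For the lower bound, G contains the cycle e–a–h–b–c–f–g–d–i–e, so G is not a forest; only forests have treewidth ≤ 1, hence tw(G) ≥ 2. The upper and lower bounds meet at 2, so that is the treewidth.

Treewidth 2.
One optimal decomposition is:
Bags: B1 = {a, e, h}  B2 = {b, e, h}  B3 = {b, c, e}  B4 = {c, e, f}  B5 = {e, f, g}  B6 = {d, e, g}  B7 = {d, e, i}
Tree: B1–B2, B2–B3, B3–B4, B4–B5, B5–B6, B6–B7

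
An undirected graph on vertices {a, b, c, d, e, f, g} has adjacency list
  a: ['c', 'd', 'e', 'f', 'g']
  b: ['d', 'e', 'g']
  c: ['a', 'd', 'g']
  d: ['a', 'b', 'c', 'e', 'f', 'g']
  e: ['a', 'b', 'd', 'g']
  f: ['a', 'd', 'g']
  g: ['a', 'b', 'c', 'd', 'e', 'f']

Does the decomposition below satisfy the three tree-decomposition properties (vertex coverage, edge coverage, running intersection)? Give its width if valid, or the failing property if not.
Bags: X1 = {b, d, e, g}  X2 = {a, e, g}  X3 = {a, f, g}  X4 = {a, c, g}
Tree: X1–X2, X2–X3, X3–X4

A tree decomposition must satisfy three properties: every vertex lies in some bag; for every edge, both endpoints lie together in some bag; and for every vertex, the bags containing it form a connected subtree. Here edge (d,a) lies in no bag, so the decomposition is invalid.

No — edge (d,a) lies in no bag.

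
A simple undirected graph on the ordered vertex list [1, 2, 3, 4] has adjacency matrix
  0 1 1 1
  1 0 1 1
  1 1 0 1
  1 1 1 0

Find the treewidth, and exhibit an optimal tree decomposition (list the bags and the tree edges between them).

With just one bag of size 4, the width is 4 − 1 = 3, so tw(G) ≤ 3. On the other hand G contains the 4-clique {1, 2, 3, 4}. A clique must lie in a single bag of any decomposition, so no decomposition can have width below 3. The upper and lower bounds meet at 3, so that is the treewidth.

Treewidth 3.
One optimal decomposition is:
Bags: B1 = {1, 2, 3, 4}
Tree: (single bag)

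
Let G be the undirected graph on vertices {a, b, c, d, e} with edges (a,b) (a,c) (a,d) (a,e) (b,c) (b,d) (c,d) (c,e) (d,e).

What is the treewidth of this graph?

A width-3 tree decomposition is:
Bags: B1 = {a, c, d, e}  B2 = {a, b, c, d}
Tree: B1–B2
Each bag holds 4 vertices, so the decomposition has width 3, which upper-bounds the treewidth. On the other hand G contains the 4-clique {a, c, d, e}. A clique must lie in a single bag of any decomposition, so no decomposition can have width below 3. Therefore the treewidth is 3.

3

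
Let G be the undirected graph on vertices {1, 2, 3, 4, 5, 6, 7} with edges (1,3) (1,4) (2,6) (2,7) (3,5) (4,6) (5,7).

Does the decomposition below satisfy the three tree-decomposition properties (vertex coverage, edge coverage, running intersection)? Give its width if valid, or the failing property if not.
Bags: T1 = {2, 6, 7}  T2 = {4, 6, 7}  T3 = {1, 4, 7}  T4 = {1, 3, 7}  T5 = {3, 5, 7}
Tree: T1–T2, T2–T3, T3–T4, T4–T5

Yes; width 2.

Vertex coverage: the bags together contain {1, 2, 3, 4, 5, 6, 7}, the full vertex set. Edge coverage: each edge of G has both endpoints in at least one bag. Running intersection: for every vertex, the bags containing it form a connected subtree. All three properties hold, so this is a valid tree decomposition of width max|bag| − 1 = 2, and hence tw(G) ≤ 2.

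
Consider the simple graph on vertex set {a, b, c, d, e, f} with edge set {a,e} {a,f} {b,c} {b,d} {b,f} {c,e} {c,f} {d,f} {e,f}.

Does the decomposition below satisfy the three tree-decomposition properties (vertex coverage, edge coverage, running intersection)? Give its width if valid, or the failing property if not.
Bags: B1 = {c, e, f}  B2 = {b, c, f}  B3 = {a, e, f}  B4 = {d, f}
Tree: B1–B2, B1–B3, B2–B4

A tree decomposition must satisfy three properties: every vertex lies in some bag; for every edge, both endpoints lie together in some bag; and for every vertex, the bags containing it form a connected subtree. Here edge (b,d) lies in no bag, so the decomposition is invalid.

No — edge (b,d) lies in no bag.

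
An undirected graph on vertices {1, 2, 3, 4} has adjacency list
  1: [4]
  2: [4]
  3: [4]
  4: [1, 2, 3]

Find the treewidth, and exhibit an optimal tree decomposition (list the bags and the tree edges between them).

Each bag holds 2 vertices, so the decomposition has width 1, which upper-bounds the treewidth. Any graph with an edge has treewidth ≥ 1, and G has the edge 2–4. Combining the bounds, tw(G) = 1.

Treewidth 1.
Bags: B1 = {2, 4}  B2 = {3, 4}  B3 = {1, 4}
Tree: B1–B2, B2–B3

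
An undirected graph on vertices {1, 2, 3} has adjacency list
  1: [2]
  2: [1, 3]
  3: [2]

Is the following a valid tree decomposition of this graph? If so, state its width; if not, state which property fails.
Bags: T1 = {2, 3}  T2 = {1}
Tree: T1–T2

A tree decomposition must satisfy three properties: every vertex lies in some bag; for every edge, both endpoints lie together in some bag; and for every vertex, the bags containing it form a connected subtree. Here edge (2,1) lies in no bag, so the decomposition is invalid.

No — edge (2,1) lies in no bag.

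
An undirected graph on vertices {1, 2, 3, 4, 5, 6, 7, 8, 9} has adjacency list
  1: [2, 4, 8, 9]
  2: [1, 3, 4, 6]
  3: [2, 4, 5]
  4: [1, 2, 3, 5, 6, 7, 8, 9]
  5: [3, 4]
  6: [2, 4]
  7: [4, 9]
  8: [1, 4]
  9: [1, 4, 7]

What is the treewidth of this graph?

A width-2 tree decomposition is:
Bags: B1 = {1, 4, 9}  B2 = {1, 2, 4}  B3 = {2, 4, 6}  B4 = {2, 3, 4}  B5 = {1, 4, 8}  B6 = {3, 4, 5}  B7 = {4, 7, 9}
Tree: B1–B2, B2–B3, B3–B4, B1–B5, B4–B6, B1–B7
Each bag holds 3 vertices, so the decomposition has width 2, which upper-bounds the treewidth. Conversely, {1, 4, 8} is a clique of size 3, and the vertices of any clique must share a bag in every tree decomposition; so some bag has ≥ 3 vertices and tw(G) ≥ 2. Hence tw(G) = 2 exactly.

2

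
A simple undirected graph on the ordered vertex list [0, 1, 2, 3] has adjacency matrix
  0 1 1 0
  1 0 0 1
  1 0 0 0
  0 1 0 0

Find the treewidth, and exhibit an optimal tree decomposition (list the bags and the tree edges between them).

The largest bag has 2 vertices, giving width 1; this decomposition certifies tw(G) ≤ 1. Since G has at least one edge (e.g. 3–1), it is not an edgeless graph, so tw(G) ≥ 1. Combining the bounds, tw(G) = 1.

Treewidth 1.
Bags: B1 = {1, 3}  B2 = {0, 1}  B3 = {0, 2}
Tree: B1–B2, B2–B3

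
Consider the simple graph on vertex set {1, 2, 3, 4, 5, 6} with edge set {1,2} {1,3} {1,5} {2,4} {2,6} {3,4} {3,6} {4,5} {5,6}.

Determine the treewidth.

3

A width-3 tree decomposition is:
Bags: B1 = {1, 2, 4, 6}  B2 = {1, 4, 5, 6}  B3 = {1, 3, 4, 6}
Tree: B1–B2, B2–B3
Every bag has size at most 4, so the width is 4 − 1 = 3 and tw(G) ≤ 3. For the lower bound: the 4 vertex sets {1,2}, {5,6}, {4}, {3} are disjoint, each induces a connected subgraph, and every pair is joined by at least one edge of G. Contracting each set to a single vertex therefore yields K_{4} as a minor, and since treewidth is minor-monotone, tw(G) ≥ tw(K_{4}) = 3. Combining the bounds, tw(G) = 3.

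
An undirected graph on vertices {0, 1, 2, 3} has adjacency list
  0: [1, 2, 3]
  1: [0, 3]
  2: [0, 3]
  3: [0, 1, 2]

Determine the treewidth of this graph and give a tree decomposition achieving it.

Treewidth 2.
One optimal decomposition is:
Bags: B1 = {0, 2, 3}  B2 = {0, 1, 3}
Tree: B1–B2

Each bag holds 3 vertices, so the decomposition has width 2, which upper-bounds the treewidth. For the lower bound, the 3 vertices {0, 1, 3} are pairwise adjacent, and any tree decomposition puts a clique entirely inside one bag — forcing width ≥ 2. Therefore the treewidth is 2.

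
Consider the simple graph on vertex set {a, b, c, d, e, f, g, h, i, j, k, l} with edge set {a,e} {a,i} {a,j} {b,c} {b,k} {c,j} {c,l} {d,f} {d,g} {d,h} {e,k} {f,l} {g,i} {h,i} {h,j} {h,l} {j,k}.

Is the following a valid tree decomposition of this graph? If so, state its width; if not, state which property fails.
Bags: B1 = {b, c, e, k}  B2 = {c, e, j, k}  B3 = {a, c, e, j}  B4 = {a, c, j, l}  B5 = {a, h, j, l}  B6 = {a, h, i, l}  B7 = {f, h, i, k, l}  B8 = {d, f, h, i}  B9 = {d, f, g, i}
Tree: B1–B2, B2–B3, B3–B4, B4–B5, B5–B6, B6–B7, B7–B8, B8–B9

No — bags containing vertex k are not connected in the tree.

A tree decomposition must satisfy three properties: every vertex lies in some bag; for every edge, both endpoints lie together in some bag; and for every vertex, the bags containing it form a connected subtree. Here bags containing vertex k are not connected in the tree, so the decomposition is invalid.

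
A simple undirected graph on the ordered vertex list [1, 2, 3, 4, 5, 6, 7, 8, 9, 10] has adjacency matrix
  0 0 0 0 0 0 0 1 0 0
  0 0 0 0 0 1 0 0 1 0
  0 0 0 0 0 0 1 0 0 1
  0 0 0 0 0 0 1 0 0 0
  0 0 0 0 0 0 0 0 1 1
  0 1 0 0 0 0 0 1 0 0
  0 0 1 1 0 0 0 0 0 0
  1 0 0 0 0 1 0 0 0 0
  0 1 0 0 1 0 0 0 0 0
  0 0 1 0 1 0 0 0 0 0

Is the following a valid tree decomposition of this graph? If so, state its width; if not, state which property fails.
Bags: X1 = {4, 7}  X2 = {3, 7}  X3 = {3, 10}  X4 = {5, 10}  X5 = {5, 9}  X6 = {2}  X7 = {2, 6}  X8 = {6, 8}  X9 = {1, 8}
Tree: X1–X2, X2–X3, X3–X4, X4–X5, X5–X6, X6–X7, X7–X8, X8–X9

A tree decomposition must satisfy three properties: every vertex lies in some bag; for every edge, both endpoints lie together in some bag; and for every vertex, the bags containing it form a connected subtree. Here edge (9,2) lies in no bag, so the decomposition is invalid.

No — edge (9,2) lies in no bag.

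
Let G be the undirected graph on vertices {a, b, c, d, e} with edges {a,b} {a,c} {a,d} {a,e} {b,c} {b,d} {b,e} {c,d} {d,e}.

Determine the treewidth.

3

A width-3 tree decomposition is:
Bags: B1 = {a, b, c, d}  B2 = {a, b, d, e}
Tree: B1–B2
Every bag has size at most 4, so the width is 4 − 1 = 3 and tw(G) ≤ 3. For the lower bound, the 4 vertices {a, b, d, e} are pairwise adjacent, and any tree decomposition puts a clique entirely inside one bag — forcing width ≥ 3. Hence tw(G) = 3 exactly.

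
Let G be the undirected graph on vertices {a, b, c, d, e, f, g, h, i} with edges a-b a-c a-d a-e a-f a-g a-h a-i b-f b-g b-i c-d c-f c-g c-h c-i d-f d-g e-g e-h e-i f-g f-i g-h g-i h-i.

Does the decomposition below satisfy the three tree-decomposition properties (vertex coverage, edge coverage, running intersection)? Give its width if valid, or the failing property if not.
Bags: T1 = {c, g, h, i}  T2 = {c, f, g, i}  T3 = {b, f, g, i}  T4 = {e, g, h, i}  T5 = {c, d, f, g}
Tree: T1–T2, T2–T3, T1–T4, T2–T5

No — vertex a appears in no bag.

A tree decomposition must satisfy three properties: every vertex lies in some bag; for every edge, both endpoints lie together in some bag; and for every vertex, the bags containing it form a connected subtree. Here vertex a appears in no bag, so the decomposition is invalid.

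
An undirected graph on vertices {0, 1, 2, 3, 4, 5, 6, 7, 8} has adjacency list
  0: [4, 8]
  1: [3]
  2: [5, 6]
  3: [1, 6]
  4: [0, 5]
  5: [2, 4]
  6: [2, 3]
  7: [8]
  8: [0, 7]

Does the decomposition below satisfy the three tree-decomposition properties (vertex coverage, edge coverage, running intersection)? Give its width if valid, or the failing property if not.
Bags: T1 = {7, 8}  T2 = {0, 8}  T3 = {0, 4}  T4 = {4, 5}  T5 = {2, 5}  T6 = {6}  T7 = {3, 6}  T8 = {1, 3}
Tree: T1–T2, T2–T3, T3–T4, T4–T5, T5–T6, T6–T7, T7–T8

No — edge (2,6) lies in no bag.

A tree decomposition must satisfy three properties: every vertex lies in some bag; for every edge, both endpoints lie together in some bag; and for every vertex, the bags containing it form a connected subtree. Here edge (2,6) lies in no bag, so the decomposition is invalid.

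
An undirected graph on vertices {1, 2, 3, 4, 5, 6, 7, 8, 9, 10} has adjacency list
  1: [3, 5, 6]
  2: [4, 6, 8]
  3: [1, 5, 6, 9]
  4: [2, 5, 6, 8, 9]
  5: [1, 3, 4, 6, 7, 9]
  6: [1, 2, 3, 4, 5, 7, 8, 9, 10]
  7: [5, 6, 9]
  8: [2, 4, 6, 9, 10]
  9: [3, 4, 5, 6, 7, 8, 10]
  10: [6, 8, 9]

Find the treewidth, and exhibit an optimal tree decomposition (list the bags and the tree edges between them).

Treewidth 3.
One such decomposition:
Bags: B1 = {4, 6, 8, 9}  B2 = {4, 5, 6, 9}  B3 = {3, 5, 6, 9}  B4 = {2, 4, 6, 8}  B5 = {5, 6, 7, 9}  B6 = {1, 3, 5, 6}  B7 = {6, 8, 9, 10}
Tree: B1–B2, B2–B3, B1–B4, B3–B5, B3–B6, B1–B7

Each bag holds 4 vertices, so the decomposition has width 3, which upper-bounds the treewidth. Conversely, {1, 3, 5, 6} is a clique of size 4, and the vertices of any clique must share a bag in every tree decomposition; so some bag has ≥ 4 vertices and tw(G) ≥ 3. The upper and lower bounds meet at 3, so that is the treewidth.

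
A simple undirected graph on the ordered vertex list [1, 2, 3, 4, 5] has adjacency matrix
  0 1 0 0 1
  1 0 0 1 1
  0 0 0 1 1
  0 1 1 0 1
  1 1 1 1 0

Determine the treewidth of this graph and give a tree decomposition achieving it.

Each bag holds 3 vertices, so the decomposition has width 2, which upper-bounds the treewidth. For the lower bound, the 3 vertices {1, 2, 5} are pairwise adjacent, and any tree decomposition puts a clique entirely inside one bag — forcing width ≥ 2. Therefore the treewidth is 2.

Treewidth 2.
One optimal decomposition is:
Bags: B1 = {1, 2, 5}  B2 = {2, 4, 5}  B3 = {3, 4, 5}
Tree: B1–B2, B2–B3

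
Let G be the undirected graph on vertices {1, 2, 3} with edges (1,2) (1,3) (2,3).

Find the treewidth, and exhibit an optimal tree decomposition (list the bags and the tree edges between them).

With just one bag of size 3, the width is 3 − 1 = 2, so tw(G) ≤ 2. On the other hand G contains the 3-clique {1, 2, 3}. A clique must lie in a single bag of any decomposition, so no decomposition can have width below 2. Combining the bounds, tw(G) = 2.

Treewidth 2.
One such decomposition:
Bags: B1 = {1, 2, 3}
Tree: (single bag)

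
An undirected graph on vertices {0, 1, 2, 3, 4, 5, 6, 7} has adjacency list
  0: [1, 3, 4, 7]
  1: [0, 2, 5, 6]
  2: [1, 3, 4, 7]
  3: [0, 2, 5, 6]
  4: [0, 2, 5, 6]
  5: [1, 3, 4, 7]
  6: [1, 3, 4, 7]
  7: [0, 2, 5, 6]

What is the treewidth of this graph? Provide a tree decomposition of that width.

Each bag holds 5 vertices, so the decomposition has width 4, which upper-bounds the treewidth. For the lower bound: the 5 vertex sets {3,5}, {0,7}, {2,4}, {6}, {1} are disjoint, each induces a connected subgraph, and every pair is joined by at least one edge of G. Contracting each set to a single vertex therefore yields K_{5} as a minor, and since treewidth is minor-monotone, tw(G) ≥ tw(K_{5}) = 4. Therefore the treewidth is 4.

Treewidth 4.
One such decomposition:
Bags: B1 = {0, 2, 3, 5, 6}  B2 = {0, 2, 5, 6, 7}  B3 = {0, 2, 4, 5, 6}  B4 = {0, 1, 2, 5, 6}
Tree: B1–B2, B2–B3, B3–B4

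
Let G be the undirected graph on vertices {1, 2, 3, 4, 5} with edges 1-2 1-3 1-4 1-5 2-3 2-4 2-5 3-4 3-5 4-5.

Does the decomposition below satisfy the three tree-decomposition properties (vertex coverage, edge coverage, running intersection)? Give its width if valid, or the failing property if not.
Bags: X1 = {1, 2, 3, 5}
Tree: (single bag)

No — vertex 4 appears in no bag.

A tree decomposition must satisfy three properties: every vertex lies in some bag; for every edge, both endpoints lie together in some bag; and for every vertex, the bags containing it form a connected subtree. Here vertex 4 appears in no bag, so the decomposition is invalid.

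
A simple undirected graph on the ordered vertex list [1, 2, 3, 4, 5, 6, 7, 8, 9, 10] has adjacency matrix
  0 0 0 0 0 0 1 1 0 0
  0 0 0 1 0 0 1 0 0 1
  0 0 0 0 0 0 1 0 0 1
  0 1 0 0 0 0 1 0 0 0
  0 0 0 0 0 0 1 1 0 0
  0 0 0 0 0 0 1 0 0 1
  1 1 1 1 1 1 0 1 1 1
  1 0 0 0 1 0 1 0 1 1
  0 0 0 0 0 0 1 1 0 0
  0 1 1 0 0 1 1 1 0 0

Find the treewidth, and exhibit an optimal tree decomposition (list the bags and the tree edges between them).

The largest bag has 3 vertices, giving width 2; this decomposition certifies tw(G) ≤ 2. For the lower bound, the 3 vertices {2, 7, 10} are pairwise adjacent, and any tree decomposition puts a clique entirely inside one bag — forcing width ≥ 2. Hence tw(G) = 2 exactly.

Treewidth 2.
One optimal decomposition is:
Bags: B1 = {2, 7, 10}  B2 = {7, 8, 10}  B3 = {7, 8, 9}  B4 = {1, 7, 8}  B5 = {3, 7, 10}  B6 = {5, 7, 8}  B7 = {6, 7, 10}  B8 = {2, 4, 7}
Tree: B1–B2, B2–B3, B3–B4, B1–B5, B3–B6, B1–B7, B1–B8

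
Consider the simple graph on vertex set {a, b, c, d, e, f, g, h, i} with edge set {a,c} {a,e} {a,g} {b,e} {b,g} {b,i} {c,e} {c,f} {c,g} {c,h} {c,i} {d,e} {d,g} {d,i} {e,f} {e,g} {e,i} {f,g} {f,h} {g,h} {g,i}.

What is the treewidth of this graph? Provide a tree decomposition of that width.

Treewidth 3.
Bags: B1 = {c, e, f, g}  B2 = {c, e, g, i}  B3 = {b, e, g, i}  B4 = {a, c, e, g}  B5 = {d, e, g, i}  B6 = {c, f, g, h}
Tree: B1–B2, B2–B3, B2–B4, B3–B5, B1–B6

Every bag has size at most 4, so the width is 4 − 1 = 3 and tw(G) ≤ 3. On the other hand G contains the 4-clique {a, c, e, g}. A clique must lie in a single bag of any decomposition, so no decomposition can have width below 3. Therefore the treewidth is 3.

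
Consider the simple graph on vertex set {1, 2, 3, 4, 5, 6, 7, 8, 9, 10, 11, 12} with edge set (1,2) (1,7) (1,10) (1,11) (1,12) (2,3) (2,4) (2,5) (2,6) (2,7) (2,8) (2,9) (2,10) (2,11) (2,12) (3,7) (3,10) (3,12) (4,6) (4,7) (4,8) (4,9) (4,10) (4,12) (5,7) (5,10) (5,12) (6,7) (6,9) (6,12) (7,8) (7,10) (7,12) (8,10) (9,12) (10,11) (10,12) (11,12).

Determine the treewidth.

A width-4 tree decomposition is:
Bags: B1 = {2, 4, 7, 10, 12}  B2 = {2, 4, 6, 7, 12}  B3 = {1, 2, 7, 10, 12}  B4 = {2, 4, 7, 8, 10}  B5 = {2, 5, 7, 10, 12}  B6 = {1, 2, 10, 11, 12}  B7 = {2, 3, 7, 10, 12}  B8 = {2, 4, 6, 9, 12}
Tree: B1–B2, B1–B3, B1–B4, B1–B5, B3–B6, B5–B7, B2–B8
Each bag holds 5 vertices, so the decomposition has width 4, which upper-bounds the treewidth. On the other hand G contains the 5-clique {2, 4, 7, 8, 10}. A clique must lie in a single bag of any decomposition, so no decomposition can have width below 4. Hence tw(G) = 4 exactly.

4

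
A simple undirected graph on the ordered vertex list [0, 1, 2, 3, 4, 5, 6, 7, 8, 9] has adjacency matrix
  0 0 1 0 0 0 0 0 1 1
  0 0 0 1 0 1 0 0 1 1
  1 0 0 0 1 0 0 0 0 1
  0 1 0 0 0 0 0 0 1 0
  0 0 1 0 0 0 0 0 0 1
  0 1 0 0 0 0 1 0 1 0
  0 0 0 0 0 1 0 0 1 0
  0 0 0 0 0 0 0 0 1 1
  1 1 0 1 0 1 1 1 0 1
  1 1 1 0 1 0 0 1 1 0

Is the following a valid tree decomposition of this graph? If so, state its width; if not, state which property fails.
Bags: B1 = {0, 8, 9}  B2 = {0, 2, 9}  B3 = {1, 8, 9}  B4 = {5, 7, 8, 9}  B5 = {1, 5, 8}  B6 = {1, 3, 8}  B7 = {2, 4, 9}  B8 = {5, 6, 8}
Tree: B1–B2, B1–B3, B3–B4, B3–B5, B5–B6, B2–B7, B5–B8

A tree decomposition must satisfy three properties: every vertex lies in some bag; for every edge, both endpoints lie together in some bag; and for every vertex, the bags containing it form a connected subtree. Here bags containing vertex 5 are not connected in the tree, so the decomposition is invalid.

No — bags containing vertex 5 are not connected in the tree.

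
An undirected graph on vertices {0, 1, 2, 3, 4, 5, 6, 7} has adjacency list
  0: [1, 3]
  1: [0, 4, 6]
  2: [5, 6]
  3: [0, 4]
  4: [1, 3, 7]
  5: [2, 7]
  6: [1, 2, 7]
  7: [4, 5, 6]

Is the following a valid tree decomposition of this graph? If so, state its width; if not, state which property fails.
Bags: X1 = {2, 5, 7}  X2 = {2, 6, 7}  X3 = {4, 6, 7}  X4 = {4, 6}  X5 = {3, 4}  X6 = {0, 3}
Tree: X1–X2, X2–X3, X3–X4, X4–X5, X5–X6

No — vertex 1 appears in no bag.

A tree decomposition must satisfy three properties: every vertex lies in some bag; for every edge, both endpoints lie together in some bag; and for every vertex, the bags containing it form a connected subtree. Here vertex 1 appears in no bag, so the decomposition is invalid.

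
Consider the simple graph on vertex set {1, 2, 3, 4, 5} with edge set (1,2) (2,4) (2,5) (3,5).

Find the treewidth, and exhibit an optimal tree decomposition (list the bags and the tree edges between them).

The largest bag has 2 vertices, giving width 1; this decomposition certifies tw(G) ≤ 1. Since G has at least one edge (e.g. 5–3), it is not an edgeless graph, so tw(G) ≥ 1. Hence tw(G) = 1 exactly.

Treewidth 1.
One optimal decomposition is:
Bags: B1 = {3, 5}  B2 = {2, 5}  B3 = {2, 4}  B4 = {1, 2}
Tree: B1–B2, B2–B3, B2–B4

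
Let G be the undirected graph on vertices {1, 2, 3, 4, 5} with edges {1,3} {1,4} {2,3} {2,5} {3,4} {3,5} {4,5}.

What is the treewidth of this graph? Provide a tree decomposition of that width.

Treewidth 2.
One optimal decomposition is:
Bags: B1 = {1, 3, 4}  B2 = {3, 4, 5}  B3 = {2, 3, 5}
Tree: B1–B2, B2–B3

The largest bag has 3 vertices, giving width 2; this decomposition certifies tw(G) ≤ 2. For the lower bound, the 3 vertices {2, 3, 5} are pairwise adjacent, and any tree decomposition puts a clique entirely inside one bag — forcing width ≥ 2. Combining the bounds, tw(G) = 2.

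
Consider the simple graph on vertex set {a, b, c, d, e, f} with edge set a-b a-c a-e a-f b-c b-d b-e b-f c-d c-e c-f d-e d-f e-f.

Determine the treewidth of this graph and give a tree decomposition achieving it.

The largest bag has 5 vertices, giving width 4; this decomposition certifies tw(G) ≤ 4. For the lower bound, the 5 vertices {b, c, d, e, f} are pairwise adjacent, and any tree decomposition puts a clique entirely inside one bag — forcing width ≥ 4. The upper and lower bounds meet at 4, so that is the treewidth.

Treewidth 4.
One optimal decomposition is:
Bags: B1 = {a, b, c, e, f}  B2 = {b, c, d, e, f}
Tree: B1–B2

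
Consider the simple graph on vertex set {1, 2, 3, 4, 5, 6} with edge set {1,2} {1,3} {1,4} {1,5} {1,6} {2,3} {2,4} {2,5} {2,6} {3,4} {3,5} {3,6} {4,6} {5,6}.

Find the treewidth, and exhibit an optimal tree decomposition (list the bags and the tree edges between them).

Treewidth 4.
One optimal decomposition is:
Bags: B1 = {1, 2, 3, 5, 6}  B2 = {1, 2, 3, 4, 6}
Tree: B1–B2

The largest bag has 5 vertices, giving width 4; this decomposition certifies tw(G) ≤ 4. For the lower bound, the 5 vertices {1, 2, 3, 4, 6} are pairwise adjacent, and any tree decomposition puts a clique entirely inside one bag — forcing width ≥ 4. Combining the bounds, tw(G) = 4.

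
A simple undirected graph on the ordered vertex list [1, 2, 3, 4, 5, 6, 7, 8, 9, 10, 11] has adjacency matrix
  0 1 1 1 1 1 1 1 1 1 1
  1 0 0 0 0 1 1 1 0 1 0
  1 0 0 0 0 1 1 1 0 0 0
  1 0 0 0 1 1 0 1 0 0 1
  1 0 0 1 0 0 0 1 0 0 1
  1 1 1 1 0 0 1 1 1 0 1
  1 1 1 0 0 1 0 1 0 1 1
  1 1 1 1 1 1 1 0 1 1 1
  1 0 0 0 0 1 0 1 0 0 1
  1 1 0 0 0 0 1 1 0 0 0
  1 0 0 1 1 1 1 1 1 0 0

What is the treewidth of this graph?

A width-4 tree decomposition is:
Bags: B1 = {1, 2, 6, 7, 8}  B2 = {1, 6, 7, 8, 11}  B3 = {1, 4, 6, 8, 11}  B4 = {1, 2, 7, 8, 10}  B5 = {1, 4, 5, 8, 11}  B6 = {1, 3, 6, 7, 8}  B7 = {1, 6, 8, 9, 11}
Tree: B1–B2, B2–B3, B1–B4, B3–B5, B1–B6, B3–B7
Every bag has size at most 5, so the width is 5 − 1 = 4 and tw(G) ≤ 4. Conversely, {1, 2, 7, 8, 10} is a clique of size 5, and the vertices of any clique must share a bag in every tree decomposition; so some bag has ≥ 5 vertices and tw(G) ≥ 4. Hence tw(G) = 4 exactly.

4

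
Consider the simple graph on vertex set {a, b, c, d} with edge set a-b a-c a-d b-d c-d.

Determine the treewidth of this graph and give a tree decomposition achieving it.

Every bag has size at most 3, so the width is 3 − 1 = 2 and tw(G) ≤ 2. Conversely, {a, c, d} is a clique of size 3, and the vertices of any clique must share a bag in every tree decomposition; so some bag has ≥ 3 vertices and tw(G) ≥ 2. Therefore the treewidth is 2.

Treewidth 2.
Bags: B1 = {a, c, d}  B2 = {a, b, d}
Tree: B1–B2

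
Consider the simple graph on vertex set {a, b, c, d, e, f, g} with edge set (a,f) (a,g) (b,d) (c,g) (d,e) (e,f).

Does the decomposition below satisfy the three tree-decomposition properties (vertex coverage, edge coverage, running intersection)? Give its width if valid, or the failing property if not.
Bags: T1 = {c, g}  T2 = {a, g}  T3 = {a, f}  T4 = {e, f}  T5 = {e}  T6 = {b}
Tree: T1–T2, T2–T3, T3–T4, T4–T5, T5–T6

No — vertex d appears in no bag.

A tree decomposition must satisfy three properties: every vertex lies in some bag; for every edge, both endpoints lie together in some bag; and for every vertex, the bags containing it form a connected subtree. Here vertex d appears in no bag, so the decomposition is invalid.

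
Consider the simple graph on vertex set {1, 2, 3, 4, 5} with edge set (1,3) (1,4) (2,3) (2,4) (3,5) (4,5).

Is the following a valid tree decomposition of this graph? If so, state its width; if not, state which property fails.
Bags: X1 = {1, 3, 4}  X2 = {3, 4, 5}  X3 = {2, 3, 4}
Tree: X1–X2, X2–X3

Yes; width 2.

Checking the three conditions: (i) the bags cover all of {1, 2, 3, 4, 5}; (ii) for each edge, some bag contains both endpoints; (iii) the bags containing any fixed vertex form a subtree. All hold, so the decomposition is valid with width 3 − 1 = 2.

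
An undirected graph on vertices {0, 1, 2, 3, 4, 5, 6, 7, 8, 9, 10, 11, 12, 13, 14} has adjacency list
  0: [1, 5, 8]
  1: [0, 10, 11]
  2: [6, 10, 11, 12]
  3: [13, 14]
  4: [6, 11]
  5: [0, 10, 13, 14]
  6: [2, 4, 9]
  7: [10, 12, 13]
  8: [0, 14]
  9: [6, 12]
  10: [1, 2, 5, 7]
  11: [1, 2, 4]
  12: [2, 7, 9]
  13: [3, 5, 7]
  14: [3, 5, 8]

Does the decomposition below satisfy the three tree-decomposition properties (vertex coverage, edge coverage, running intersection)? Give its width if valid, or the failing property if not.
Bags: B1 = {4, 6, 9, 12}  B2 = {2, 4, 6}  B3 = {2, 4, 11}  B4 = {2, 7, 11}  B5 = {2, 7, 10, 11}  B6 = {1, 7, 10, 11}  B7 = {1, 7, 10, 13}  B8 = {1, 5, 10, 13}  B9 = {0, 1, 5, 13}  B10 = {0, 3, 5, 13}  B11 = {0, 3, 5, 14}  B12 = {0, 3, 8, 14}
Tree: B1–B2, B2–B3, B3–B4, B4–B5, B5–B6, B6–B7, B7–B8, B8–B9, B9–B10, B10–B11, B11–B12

A tree decomposition must satisfy three properties: every vertex lies in some bag; for every edge, both endpoints lie together in some bag; and for every vertex, the bags containing it form a connected subtree. Here edge (12,2) lies in no bag, so the decomposition is invalid.

No — edge (12,2) lies in no bag.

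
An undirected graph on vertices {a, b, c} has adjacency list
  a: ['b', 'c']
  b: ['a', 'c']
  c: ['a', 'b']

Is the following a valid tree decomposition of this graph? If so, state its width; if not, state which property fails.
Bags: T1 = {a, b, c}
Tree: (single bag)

Checking the three conditions: (i) the bags cover all of {a, b, c}; (ii) for each edge, some bag contains both endpoints; (iii) the bags containing any fixed vertex form a subtree. All hold, so the decomposition is valid with width 3 − 1 = 2.

Yes; width 2.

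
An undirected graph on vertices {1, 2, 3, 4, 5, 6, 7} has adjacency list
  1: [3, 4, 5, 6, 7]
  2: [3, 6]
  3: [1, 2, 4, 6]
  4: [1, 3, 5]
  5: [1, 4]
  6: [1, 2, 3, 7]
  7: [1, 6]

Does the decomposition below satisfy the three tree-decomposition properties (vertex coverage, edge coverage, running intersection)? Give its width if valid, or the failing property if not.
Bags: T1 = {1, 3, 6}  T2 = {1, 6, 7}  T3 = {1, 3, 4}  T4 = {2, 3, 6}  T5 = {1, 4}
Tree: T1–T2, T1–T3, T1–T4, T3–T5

A tree decomposition must satisfy three properties: every vertex lies in some bag; for every edge, both endpoints lie together in some bag; and for every vertex, the bags containing it form a connected subtree. Here vertex 5 appears in no bag, so the decomposition is invalid.

No — vertex 5 appears in no bag.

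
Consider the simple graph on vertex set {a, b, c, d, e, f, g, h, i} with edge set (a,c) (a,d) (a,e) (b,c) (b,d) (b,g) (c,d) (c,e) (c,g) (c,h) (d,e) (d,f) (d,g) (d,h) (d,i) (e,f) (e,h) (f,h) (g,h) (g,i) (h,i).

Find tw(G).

3

A width-3 tree decomposition is:
Bags: B1 = {d, g, h, i}  B2 = {c, d, g, h}  B3 = {b, c, d, g}  B4 = {c, d, e, h}  B5 = {a, c, d, e}  B6 = {d, e, f, h}
Tree: B1–B2, B2–B3, B2–B4, B4–B5, B4–B6
Every bag has size at most 4, so the width is 4 − 1 = 3 and tw(G) ≤ 3. Conversely, {c, d, g, h} is a clique of size 4, and the vertices of any clique must share a bag in every tree decomposition; so some bag has ≥ 4 vertices and tw(G) ≥ 3. Therefore the treewidth is 3.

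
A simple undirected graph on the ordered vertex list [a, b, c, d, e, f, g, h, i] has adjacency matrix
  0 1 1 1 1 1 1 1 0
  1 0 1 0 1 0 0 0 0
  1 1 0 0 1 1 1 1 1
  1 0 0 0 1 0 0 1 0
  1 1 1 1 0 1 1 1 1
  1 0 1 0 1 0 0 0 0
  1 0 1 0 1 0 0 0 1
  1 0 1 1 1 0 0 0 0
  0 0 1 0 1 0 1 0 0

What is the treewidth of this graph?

3

A width-3 tree decomposition is:
Bags: B1 = {a, c, e, g}  B2 = {c, e, g, i}  B3 = {a, c, e, h}  B4 = {a, d, e, h}  B5 = {a, c, e, f}  B6 = {a, b, c, e}
Tree: B1–B2, B1–B3, B3–B4, B3–B5, B5–B6
Every bag has size at most 4, so the width is 4 − 1 = 3 and tw(G) ≤ 3. Conversely, {a, d, e, h} is a clique of size 4, and the vertices of any clique must share a bag in every tree decomposition; so some bag has ≥ 4 vertices and tw(G) ≥ 3. The upper and lower bounds meet at 3, so that is the treewidth.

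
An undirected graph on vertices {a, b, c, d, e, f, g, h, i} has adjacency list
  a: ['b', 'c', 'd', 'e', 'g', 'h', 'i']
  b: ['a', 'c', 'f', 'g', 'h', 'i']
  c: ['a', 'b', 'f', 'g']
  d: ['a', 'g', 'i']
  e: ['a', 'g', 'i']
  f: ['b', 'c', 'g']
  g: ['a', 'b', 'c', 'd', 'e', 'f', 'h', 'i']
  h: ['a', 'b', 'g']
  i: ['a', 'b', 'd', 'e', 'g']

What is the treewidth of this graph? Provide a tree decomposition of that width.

Treewidth 3.
One such decomposition:
Bags: B1 = {b, c, f, g}  B2 = {a, b, c, g}  B3 = {a, b, g, h}  B4 = {a, b, g, i}  B5 = {a, d, g, i}  B6 = {a, e, g, i}
Tree: B1–B2, B2–B3, B3–B4, B4–B5, B4–B6

Every bag has size at most 4, so the width is 4 − 1 = 3 and tw(G) ≤ 3. Conversely, {a, d, g, i} is a clique of size 4, and the vertices of any clique must share a bag in every tree decomposition; so some bag has ≥ 4 vertices and tw(G) ≥ 3. Combining the bounds, tw(G) = 3.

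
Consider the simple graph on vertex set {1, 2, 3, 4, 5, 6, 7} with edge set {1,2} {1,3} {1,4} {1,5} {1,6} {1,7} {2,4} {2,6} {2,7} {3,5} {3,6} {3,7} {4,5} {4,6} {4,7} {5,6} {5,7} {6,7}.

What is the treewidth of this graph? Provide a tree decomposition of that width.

Treewidth 4.
Bags: B1 = {1, 3, 5, 6, 7}  B2 = {1, 4, 5, 6, 7}  B3 = {1, 2, 4, 6, 7}
Tree: B1–B2, B2–B3

Each bag holds 5 vertices, so the decomposition has width 4, which upper-bounds the treewidth. Conversely, {1, 3, 5, 6, 7} is a clique of size 5, and the vertices of any clique must share a bag in every tree decomposition; so some bag has ≥ 5 vertices and tw(G) ≥ 4. The upper and lower bounds meet at 4, so that is the treewidth.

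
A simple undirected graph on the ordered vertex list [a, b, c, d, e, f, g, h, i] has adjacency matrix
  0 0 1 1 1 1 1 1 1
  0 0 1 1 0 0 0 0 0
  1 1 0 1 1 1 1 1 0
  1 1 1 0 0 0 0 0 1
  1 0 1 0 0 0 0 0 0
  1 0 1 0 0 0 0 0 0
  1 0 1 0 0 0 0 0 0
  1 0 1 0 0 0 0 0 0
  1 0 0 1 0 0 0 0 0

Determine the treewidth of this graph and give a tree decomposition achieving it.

Each bag holds 3 vertices, so the decomposition has width 2, which upper-bounds the treewidth. For the lower bound, the 3 vertices {a, c, d} are pairwise adjacent, and any tree decomposition puts a clique entirely inside one bag — forcing width ≥ 2. The upper and lower bounds meet at 2, so that is the treewidth.

Treewidth 2.
One optimal decomposition is:
Bags: B1 = {a, c, h}  B2 = {a, c, f}  B3 = {a, c, d}  B4 = {b, c, d}  B5 = {a, c, e}  B6 = {a, d, i}  B7 = {a, c, g}
Tree: B1–B2, B1–B3, B3–B4, B2–B5, B3–B6, B2–B7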